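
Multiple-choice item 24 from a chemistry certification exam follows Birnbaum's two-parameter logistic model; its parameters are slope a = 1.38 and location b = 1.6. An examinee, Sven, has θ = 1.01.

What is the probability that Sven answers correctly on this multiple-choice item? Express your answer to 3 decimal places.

0.307

P(θ) = 1 / (1 + exp(−a(θ − b)))
Exponent: 1.38 × (1.01 − 1.6) = -0.8142
1/(1 + e^{0.8142}) = 0.3070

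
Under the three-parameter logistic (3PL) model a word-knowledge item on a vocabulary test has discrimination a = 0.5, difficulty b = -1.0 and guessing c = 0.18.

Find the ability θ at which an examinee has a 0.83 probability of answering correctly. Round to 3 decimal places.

1.682

P(θ) = c + (1 − c) · 1 / (1 + exp(−a(θ − b)))
Remove guessing floor: (0.83 − 0.18)/(1 − 0.18) = 0.7927
logit = ln(0.7927/0.2073) = 1.3412
θ = b + logit/(a) = -1.0 + 1.3412/0.5000 = 1.6823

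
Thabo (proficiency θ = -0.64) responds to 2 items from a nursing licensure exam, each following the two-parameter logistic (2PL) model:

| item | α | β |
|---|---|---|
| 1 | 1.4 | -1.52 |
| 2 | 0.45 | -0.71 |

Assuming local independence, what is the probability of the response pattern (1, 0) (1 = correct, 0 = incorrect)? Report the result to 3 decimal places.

0.381

P(θ) = 1 / (1 + exp(−α(θ − β)))
P_1 = 1/(1+e^{-1.2320}) = 0.7742
P_2 = 1/(1+e^{-0.0315}) = 0.5079
L = P_1 × (1−P_2) = 0.7742 × 0.4921 = 0.38099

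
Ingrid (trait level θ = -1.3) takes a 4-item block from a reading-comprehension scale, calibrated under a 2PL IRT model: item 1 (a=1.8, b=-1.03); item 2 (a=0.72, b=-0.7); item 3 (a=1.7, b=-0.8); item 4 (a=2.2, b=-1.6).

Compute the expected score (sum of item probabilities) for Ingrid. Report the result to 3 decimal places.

P(θ) = 1 / (1 + exp(−a(θ − b)))
P_1 = 1/(1+e^{0.4860}) = 0.3808
P_2 = 1/(1+e^{0.4320}) = 0.3936
P_3 = 1/(1+e^{0.8500}) = 0.2994
P_4 = 1/(1+e^{-0.6600}) = 0.6593
E[score] = 0.3808 + 0.3936 + 0.2994 + 0.6593 = 1.7332

1.733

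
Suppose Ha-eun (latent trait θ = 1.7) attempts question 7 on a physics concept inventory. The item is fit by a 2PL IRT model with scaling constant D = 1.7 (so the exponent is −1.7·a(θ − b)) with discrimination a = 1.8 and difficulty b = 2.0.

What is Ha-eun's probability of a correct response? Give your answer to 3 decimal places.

P(θ) = 1 / (1 + exp(−D·a(θ − b)))
Exponent: 1.7 × 1.8 × (1.7 − 2.0) = -0.9180
1/(1 + e^{0.9180}) = 0.2854
P = 0.2854

0.285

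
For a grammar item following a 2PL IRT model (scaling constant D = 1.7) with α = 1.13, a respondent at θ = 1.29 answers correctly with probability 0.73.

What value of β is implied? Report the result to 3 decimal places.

0.772

P(θ) = 1 / (1 + exp(−D·α(θ − β)))
logit(0.73) = ln(0.73/0.27) = 0.9946
β = θ − logit/(1.7·α) = 1.29 − 0.9946/1.9210 = 0.7722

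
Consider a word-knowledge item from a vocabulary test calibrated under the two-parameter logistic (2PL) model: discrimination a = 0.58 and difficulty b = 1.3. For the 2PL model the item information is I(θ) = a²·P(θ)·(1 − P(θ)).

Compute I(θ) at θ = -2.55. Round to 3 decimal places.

P = 1/(1+e^{2.2330}) = 0.0968
P(1−P) = 0.0968 × 0.9032 = 0.0875
I = a² × P(1−P) = 0.58² × 0.0875 = 0.02942

0.029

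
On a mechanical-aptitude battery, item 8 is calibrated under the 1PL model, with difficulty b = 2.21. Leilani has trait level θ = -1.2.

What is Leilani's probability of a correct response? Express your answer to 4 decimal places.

0.0320

P(θ) = 1 / (1 + exp(−(θ − b)))
Exponent: (-1.2 − 2.21) = -3.4100
1/(1 + e^{3.4100}) = 0.0320
P = 0.0320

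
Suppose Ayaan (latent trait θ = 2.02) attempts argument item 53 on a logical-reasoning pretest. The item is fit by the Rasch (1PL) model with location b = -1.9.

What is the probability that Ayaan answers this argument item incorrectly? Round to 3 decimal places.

P(θ) = 1 / (1 + exp(−(θ − b)))
Exponent: (2.02 − (-1.9)) = 3.9200
1/(1 + e^{-3.9200}) = 0.9805
P = 0.9805
P(incorrect) = 1 − 0.9805 = 0.0195

0.019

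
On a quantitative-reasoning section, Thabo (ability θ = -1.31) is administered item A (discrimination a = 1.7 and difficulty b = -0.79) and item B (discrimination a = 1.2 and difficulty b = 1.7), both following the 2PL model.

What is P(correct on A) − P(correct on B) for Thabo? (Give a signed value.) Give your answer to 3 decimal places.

P(θ) = 1 / (1 + exp(−a(θ − b)))
P_A = 0.2923
P_B = 0.0263
P_A − P_B = 0.2661

0.266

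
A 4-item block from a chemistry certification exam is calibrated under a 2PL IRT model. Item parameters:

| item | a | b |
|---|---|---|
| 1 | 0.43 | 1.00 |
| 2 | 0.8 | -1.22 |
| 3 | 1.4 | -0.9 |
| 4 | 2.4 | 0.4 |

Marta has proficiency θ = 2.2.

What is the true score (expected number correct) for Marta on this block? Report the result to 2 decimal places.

3.54

P(θ) = 1 / (1 + exp(−a(θ − b)))
P_1 = 1/(1+e^{-0.5160}) = 0.6262
P_2 = 1/(1+e^{-2.7360}) = 0.9391
P_3 = 1/(1+e^{-4.3400}) = 0.9871
P_4 = 1/(1+e^{-4.3200}) = 0.9869
E[score] = 0.6262 + 0.9391 + 0.9871 + 0.9869 = 3.5393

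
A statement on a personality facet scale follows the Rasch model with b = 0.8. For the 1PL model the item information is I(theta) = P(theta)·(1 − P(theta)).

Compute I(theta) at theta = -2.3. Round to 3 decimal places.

0.041

P = 1/(1+e^{3.1000}) = 0.0431
P(1−P) = 0.0431 × 0.9569 = 0.0412
I = P(1−P) = 0.04125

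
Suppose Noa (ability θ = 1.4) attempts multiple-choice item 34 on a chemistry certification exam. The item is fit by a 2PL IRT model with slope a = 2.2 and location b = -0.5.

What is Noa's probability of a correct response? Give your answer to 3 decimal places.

0.985

P(θ) = 1 / (1 + exp(−a(θ − b)))
Exponent: 2.2 × (1.4 − (-0.5)) = 4.1800
1/(1 + e^{-4.1800}) = 0.9849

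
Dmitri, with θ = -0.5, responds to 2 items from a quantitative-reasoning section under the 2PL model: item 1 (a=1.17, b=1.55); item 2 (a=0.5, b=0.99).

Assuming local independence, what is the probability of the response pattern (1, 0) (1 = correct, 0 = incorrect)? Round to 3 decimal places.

P(θ) = 1 / (1 + exp(−a(θ − b)))
P_1 = 1/(1+e^{2.3985}) = 0.0833
P_2 = 1/(1+e^{0.7450}) = 0.3219
L = P_1 × (1−P_2) = 0.0833 × 0.6781 = 0.05648

0.056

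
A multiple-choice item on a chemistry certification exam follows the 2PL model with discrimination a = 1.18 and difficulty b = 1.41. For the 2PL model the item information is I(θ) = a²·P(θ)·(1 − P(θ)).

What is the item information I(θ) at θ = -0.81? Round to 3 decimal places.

0.088

P = 1/(1+e^{2.6196}) = 0.0679
P(1−P) = 0.0679 × 0.9321 = 0.0633
I = a² × P(1−P) = 1.18² × 0.0633 = 0.08811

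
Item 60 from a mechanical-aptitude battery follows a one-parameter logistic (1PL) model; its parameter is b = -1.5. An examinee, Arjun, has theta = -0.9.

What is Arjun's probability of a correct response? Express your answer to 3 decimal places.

0.646

P(theta) = 1 / (1 + exp(−(theta − b)))
Exponent: (-0.9 − (-1.5)) = 0.6000
1/(1 + e^{-0.6000}) = 0.6457
P = 0.6457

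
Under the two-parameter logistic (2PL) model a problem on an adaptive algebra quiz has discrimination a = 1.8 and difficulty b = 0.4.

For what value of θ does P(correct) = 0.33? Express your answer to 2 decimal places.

0.01

P(θ) = 1 / (1 + exp(−a(θ − b)))
logit = ln(0.3300/0.6700) = -0.7082
θ = b + logit/(a) = 0.4 + (-0.7082)/1.8000 = 0.0066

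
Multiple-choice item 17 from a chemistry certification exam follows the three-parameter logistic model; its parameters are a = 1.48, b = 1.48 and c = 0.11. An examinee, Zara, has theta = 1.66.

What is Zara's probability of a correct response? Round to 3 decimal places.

P(theta) = c + (1 − c) · 1 / (1 + exp(−a(theta − b)))
Exponent: 1.48 × (1.66 − 1.48) = 0.2664
1/(1 + e^{-0.2664}) = 0.5662
P = 0.11 + 0.89 × 0.5662 = 0.6139

0.614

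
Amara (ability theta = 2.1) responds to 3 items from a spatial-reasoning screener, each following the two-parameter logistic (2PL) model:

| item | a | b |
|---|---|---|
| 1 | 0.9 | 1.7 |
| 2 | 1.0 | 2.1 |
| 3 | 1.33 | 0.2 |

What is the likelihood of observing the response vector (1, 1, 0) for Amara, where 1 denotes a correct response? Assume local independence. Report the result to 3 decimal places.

P(theta) = 1 / (1 + exp(−a(theta − b)))
P_1 = 1/(1+e^{-0.3600}) = 0.5890
P_2 = 1/(1+e^{0.0000}) = 0.5000
P_3 = 1/(1+e^{-2.5270}) = 0.9260
L = P_1 × P_2 × (1−P_3) = 0.5890 × 0.5000 × 0.0740 = 0.02179

0.022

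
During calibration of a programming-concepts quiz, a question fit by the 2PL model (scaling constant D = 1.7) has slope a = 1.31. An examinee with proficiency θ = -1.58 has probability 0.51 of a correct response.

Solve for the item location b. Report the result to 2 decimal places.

-1.60

P(θ) = 1 / (1 + exp(−D·a(θ − b)))
logit(0.51) = ln(0.51/0.49) = 0.0400
b = θ − logit/(1.7·a) = -1.58 − 0.0400/2.2270 = -1.5980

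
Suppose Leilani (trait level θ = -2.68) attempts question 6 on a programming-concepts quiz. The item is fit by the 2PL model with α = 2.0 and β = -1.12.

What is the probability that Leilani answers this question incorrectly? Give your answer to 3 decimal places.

0.958

P(θ) = 1 / (1 + exp(−α(θ − β)))
Exponent: 2.0 × (-2.68 − (-1.12)) = -3.1200
1/(1 + e^{3.1200}) = 0.0423
P(incorrect) = 1 − 0.0423 = 0.9577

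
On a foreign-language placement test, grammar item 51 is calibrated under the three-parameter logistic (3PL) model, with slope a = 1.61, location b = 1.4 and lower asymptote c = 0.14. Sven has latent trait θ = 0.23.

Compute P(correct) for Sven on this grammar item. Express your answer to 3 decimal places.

P(θ) = c + (1 − c) · 1 / (1 + exp(−a(θ − b)))
Exponent: 1.61 × (0.23 − 1.4) = -1.8837
1/(1 + e^{1.8837}) = 0.1320
P = 0.14 + 0.86 × 0.1320 = 0.2535

0.253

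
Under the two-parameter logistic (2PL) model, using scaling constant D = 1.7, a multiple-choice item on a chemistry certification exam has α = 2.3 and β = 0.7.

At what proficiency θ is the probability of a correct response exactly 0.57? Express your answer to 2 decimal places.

0.77

P(θ) = 1 / (1 + exp(−D·α(θ − β)))
logit = ln(0.5700/0.4300) = 0.2819
θ = β + logit/(1.7·α) = 0.7 + 0.2819/3.9100 = 0.7721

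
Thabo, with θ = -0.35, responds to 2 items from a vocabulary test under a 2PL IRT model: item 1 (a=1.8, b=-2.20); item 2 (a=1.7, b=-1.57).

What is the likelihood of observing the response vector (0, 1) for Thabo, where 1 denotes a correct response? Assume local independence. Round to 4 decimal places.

P(θ) = 1 / (1 + exp(−a(θ − b)))
P_1 = 1/(1+e^{-3.3300}) = 0.9654
P_2 = 1/(1+e^{-2.0740}) = 0.8884
L = (1−P_1) × P_2 = 0.0346 × 0.8884 = 0.03070

0.0307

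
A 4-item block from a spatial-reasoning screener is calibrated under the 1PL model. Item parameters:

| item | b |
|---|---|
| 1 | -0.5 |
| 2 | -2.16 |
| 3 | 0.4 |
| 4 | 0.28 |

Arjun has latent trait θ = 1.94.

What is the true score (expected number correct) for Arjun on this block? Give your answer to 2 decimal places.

3.57

P(θ) = 1 / (1 + exp(−(θ − b)))
P_1 = 1/(1+e^{-2.4400}) = 0.9198
P_2 = 1/(1+e^{-4.1000}) = 0.9837
P_3 = 1/(1+e^{-1.5400}) = 0.8235
P_4 = 1/(1+e^{-1.6600}) = 0.8402
E[score] = 0.9198 + 0.9837 + 0.8235 + 0.8402 = 3.5672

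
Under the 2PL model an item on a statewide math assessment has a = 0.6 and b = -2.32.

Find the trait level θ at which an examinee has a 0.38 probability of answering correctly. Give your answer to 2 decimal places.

-3.14

P(θ) = 1 / (1 + exp(−a(θ − b)))
logit = ln(0.3800/0.6200) = -0.4895
θ = b + logit/(a) = -2.32 + (-0.4895)/0.6000 = -3.1359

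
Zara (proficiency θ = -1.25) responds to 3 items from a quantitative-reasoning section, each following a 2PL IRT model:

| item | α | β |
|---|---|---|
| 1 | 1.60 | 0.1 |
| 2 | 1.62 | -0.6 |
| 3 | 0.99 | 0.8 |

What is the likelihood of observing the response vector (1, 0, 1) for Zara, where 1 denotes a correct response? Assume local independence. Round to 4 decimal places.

P(θ) = 1 / (1 + exp(−α(θ − β)))
P_1 = 1/(1+e^{2.1600}) = 0.1034
P_2 = 1/(1+e^{1.0530}) = 0.2586
P_3 = 1/(1+e^{2.0295}) = 0.1161
L = P_1 × (1−P_2) × P_3 = 0.1034 × 0.7414 × 0.1161 = 0.00890

0.0089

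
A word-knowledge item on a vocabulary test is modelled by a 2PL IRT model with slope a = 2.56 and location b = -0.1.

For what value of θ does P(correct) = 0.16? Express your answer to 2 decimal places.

P(θ) = 1 / (1 + exp(−a(θ − b)))
logit = ln(0.1600/0.8400) = -1.6582
θ = b + logit/(a) = -0.1 + (-1.6582)/2.5600 = -0.7477

-0.75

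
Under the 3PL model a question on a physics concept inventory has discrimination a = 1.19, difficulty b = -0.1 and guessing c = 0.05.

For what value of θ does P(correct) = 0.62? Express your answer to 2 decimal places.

0.24

P(θ) = c + (1 − c) · 1 / (1 + exp(−a(θ − b)))
Remove guessing floor: (0.62 − 0.05)/(1 − 0.05) = 0.6000
logit = ln(0.6000/0.4000) = 0.4055
θ = b + logit/(a) = -0.1 + 0.4055/1.1900 = 0.2407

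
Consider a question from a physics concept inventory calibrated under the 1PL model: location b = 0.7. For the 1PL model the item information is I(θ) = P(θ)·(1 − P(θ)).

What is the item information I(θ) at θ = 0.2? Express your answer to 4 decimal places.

P = 1/(1+e^{0.5000}) = 0.3775
P(1−P) = 0.3775 × 0.6225 = 0.2350
I = P(1−P) = 0.23500

0.2350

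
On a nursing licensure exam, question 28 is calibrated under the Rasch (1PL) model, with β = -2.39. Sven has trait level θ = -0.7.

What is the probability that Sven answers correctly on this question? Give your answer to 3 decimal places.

0.844

P(θ) = 1 / (1 + exp(−(θ − β)))
Exponent: (-0.7 − (-2.39)) = 1.6900
1/(1 + e^{-1.6900}) = 0.8442
P = 0.8442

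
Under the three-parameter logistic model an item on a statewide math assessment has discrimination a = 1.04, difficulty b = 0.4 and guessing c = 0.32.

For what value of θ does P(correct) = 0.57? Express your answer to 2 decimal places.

P(θ) = c + (1 − c) · 1 / (1 + exp(−a(θ − b)))
Remove guessing floor: (0.57 − 0.32)/(1 − 0.32) = 0.3676
logit = ln(0.3676/0.6324) = -0.5423
θ = b + logit/(a) = 0.4 + (-0.5423)/1.0400 = -0.1215

-0.12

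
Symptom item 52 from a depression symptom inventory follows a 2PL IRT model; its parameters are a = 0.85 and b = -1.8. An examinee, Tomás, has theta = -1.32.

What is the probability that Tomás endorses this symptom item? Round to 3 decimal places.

0.601

P(theta) = 1 / (1 + exp(−a(theta − b)))
Exponent: 0.85 × (-1.32 − (-1.8)) = 0.4080
1/(1 + e^{-0.4080}) = 0.6006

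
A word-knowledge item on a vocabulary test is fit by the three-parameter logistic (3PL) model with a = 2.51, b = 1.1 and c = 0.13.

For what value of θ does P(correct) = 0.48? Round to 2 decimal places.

0.94

P(θ) = c + (1 − c) · 1 / (1 + exp(−a(θ − b)))
Remove guessing floor: (0.48 − 0.13)/(1 − 0.13) = 0.4023
logit = ln(0.4023/0.5977) = -0.3959
θ = b + logit/(a) = 1.1 + (-0.3959)/2.5100 = 0.9423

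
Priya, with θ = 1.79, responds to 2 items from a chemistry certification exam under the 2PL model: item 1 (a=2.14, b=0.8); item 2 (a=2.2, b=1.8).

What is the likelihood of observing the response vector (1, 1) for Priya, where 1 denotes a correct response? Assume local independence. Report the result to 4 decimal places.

P(θ) = 1 / (1 + exp(−a(θ − b)))
P_1 = 1/(1+e^{-2.1186}) = 0.8927
P_2 = 1/(1+e^{0.0220}) = 0.4945
L = P_1 × P_2 = 0.8927 × 0.4945 = 0.44144

0.4414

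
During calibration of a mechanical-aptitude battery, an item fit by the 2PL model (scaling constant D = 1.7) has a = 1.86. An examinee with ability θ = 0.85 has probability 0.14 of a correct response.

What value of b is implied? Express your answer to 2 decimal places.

1.42

P(θ) = 1 / (1 + exp(−D·a(θ − b)))
logit(0.14) = ln(0.14/0.86) = -1.8153
b = θ − logit/(1.7·a) = 0.85 − (-1.8153)/3.1620 = 1.4241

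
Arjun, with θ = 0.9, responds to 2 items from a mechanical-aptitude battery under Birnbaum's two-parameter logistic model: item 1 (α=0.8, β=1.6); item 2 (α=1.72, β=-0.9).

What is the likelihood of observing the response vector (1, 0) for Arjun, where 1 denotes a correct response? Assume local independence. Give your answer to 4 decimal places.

0.0157

P(θ) = 1 / (1 + exp(−α(θ − β)))
P_1 = 1/(1+e^{0.5600}) = 0.3635
P_2 = 1/(1+e^{-3.0960}) = 0.9567
L = P_1 × (1−P_2) = 0.3635 × 0.0433 = 0.01573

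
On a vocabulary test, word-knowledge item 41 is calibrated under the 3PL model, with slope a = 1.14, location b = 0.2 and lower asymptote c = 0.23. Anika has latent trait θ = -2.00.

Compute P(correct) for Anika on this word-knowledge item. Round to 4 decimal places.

P(θ) = c + (1 − c) · 1 / (1 + exp(−a(θ − b)))
Exponent: 1.14 × (-2.00 − 0.2) = -2.5080
1/(1 + e^{2.5080}) = 0.0753
P = 0.23 + 0.77 × 0.0753 = 0.2880

0.2880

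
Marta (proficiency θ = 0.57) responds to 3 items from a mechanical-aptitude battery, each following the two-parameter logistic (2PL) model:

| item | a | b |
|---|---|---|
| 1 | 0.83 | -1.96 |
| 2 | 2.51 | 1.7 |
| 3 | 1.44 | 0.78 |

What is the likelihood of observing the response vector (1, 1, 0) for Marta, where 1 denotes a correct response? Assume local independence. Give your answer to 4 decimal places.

0.0284

P(θ) = 1 / (1 + exp(−a(θ − b)))
P_1 = 1/(1+e^{-2.0999}) = 0.8909
P_2 = 1/(1+e^{2.8363}) = 0.0554
P_3 = 1/(1+e^{0.3024}) = 0.4250
L = P_1 × P_2 × (1−P_3) = 0.8909 × 0.0554 × 0.5750 = 0.02838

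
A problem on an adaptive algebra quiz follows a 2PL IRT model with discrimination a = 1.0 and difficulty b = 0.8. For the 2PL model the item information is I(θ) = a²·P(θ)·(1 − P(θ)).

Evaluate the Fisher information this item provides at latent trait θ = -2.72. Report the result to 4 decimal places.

P = 1/(1+e^{3.5200}) = 0.0287
P(1−P) = 0.0287 × 0.9713 = 0.0279
I = a² × P(1−P) = 1.0² × 0.0279 = 0.02792

0.0279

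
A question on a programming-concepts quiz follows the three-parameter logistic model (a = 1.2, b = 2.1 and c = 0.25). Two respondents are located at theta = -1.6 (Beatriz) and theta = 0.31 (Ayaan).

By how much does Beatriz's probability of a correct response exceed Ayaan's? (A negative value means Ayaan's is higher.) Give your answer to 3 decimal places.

-0.070

P(theta) = c + (1 − c) · 1 / (1 + exp(−a(theta − b)))
P(Beatriz) = 0.2587  [exponent -4.4400]
P(Ayaan) = 0.3284  [exponent -2.1480]
Difference = 0.2587 − 0.3284 = -0.0696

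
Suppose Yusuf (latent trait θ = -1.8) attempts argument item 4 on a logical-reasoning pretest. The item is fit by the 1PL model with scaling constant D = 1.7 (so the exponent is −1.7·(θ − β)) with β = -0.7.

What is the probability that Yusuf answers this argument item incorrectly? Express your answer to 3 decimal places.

0.866

P(θ) = 1 / (1 + exp(−D·(θ − β)))
Exponent: 1.7 × (-1.8 − (-0.7)) = -1.8700
1/(1 + e^{1.8700}) = 0.1335
P = 0.1335
P(incorrect) = 1 − 0.1335 = 0.8665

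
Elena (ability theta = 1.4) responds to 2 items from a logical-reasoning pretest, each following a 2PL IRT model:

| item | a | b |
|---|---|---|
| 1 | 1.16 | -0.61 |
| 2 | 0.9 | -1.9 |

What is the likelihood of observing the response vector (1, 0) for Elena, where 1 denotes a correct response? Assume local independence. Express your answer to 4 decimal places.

0.0445

P(theta) = 1 / (1 + exp(−a(theta − b)))
P_1 = 1/(1+e^{-2.3316}) = 0.9115
P_2 = 1/(1+e^{-2.9700}) = 0.9512
L = P_1 × (1−P_2) = 0.9115 × 0.0488 = 0.04448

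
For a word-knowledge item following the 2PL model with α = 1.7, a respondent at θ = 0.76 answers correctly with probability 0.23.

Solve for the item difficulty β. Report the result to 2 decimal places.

P(θ) = 1 / (1 + exp(−α(θ − β)))
logit(0.23) = ln(0.23/0.77) = -1.2083
β = θ − logit/(α) = 0.76 − (-1.2083)/1.7000 = 1.4708

1.47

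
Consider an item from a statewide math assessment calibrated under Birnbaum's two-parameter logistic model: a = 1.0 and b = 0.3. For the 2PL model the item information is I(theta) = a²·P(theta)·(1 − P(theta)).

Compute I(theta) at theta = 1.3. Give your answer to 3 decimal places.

0.197

P = 1/(1+e^{-1.0000}) = 0.7311
P(1−P) = 0.7311 × 0.2689 = 0.1966
I = a² × P(1−P) = 1.0² × 0.1966 = 0.19661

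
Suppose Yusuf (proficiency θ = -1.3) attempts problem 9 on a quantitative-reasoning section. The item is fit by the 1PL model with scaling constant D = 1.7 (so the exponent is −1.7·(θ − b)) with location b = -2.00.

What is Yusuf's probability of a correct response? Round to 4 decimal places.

0.7667

P(θ) = 1 / (1 + exp(−D·(θ − b)))
Exponent: 1.7 × (-1.3 − (-2.00)) = 1.1900
1/(1 + e^{-1.1900}) = 0.7667
P = 0.7667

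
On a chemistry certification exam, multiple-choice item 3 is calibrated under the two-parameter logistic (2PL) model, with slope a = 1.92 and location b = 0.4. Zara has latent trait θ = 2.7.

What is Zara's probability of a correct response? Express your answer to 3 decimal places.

P(θ) = 1 / (1 + exp(−a(θ − b)))
Exponent: 1.92 × (2.7 − 0.4) = 4.4160
1/(1 + e^{-4.4160}) = 0.9881

0.988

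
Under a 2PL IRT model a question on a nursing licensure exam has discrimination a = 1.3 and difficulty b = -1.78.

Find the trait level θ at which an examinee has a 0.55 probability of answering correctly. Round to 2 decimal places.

-1.63

P(θ) = 1 / (1 + exp(−a(θ − b)))
logit = ln(0.5500/0.4500) = 0.2007
θ = b + logit/(a) = -1.78 + 0.2007/1.3000 = -1.6256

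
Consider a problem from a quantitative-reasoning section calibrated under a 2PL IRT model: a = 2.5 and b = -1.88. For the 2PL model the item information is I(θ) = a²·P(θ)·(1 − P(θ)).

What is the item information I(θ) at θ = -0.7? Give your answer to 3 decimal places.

P = 1/(1+e^{-2.9500}) = 0.9503
P(1−P) = 0.9503 × 0.0497 = 0.0473
I = a² × P(1−P) = 2.5² × 0.0473 = 0.29539

0.295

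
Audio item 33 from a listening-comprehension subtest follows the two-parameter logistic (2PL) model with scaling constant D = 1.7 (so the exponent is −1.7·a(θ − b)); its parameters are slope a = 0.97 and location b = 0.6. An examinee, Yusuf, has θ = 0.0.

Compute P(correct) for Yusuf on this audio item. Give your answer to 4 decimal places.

0.2710

P(θ) = 1 / (1 + exp(−D·a(θ − b)))
Exponent: 1.7 × 0.97 × (0.0 − 0.6) = -0.9894
1/(1 + e^{0.9894}) = 0.2710
P = 0.2710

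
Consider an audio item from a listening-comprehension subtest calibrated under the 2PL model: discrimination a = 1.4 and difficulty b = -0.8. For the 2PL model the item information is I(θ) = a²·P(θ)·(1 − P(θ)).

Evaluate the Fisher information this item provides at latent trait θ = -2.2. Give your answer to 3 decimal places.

P = 1/(1+e^{1.9600}) = 0.1235
P(1−P) = 0.1235 × 0.8765 = 0.1082
I = a² × P(1−P) = 1.4² × 0.1082 = 0.21212

0.212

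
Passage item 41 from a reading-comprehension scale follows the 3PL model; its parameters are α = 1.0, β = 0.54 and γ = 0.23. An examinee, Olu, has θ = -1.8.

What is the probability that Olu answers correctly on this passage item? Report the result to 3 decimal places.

0.298

P(θ) = γ + (1 − γ) · 1 / (1 + exp(−α(θ − β)))
Exponent: 1.0 × (-1.8 − 0.54) = -2.3400
1/(1 + e^{2.3400}) = 0.0879
P = 0.23 + 0.77 × 0.0879 = 0.2977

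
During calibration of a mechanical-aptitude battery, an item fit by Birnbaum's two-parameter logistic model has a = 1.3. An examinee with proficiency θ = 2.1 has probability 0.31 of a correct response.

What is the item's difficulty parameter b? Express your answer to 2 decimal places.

P(θ) = 1 / (1 + exp(−a(θ − b)))
logit(0.31) = ln(0.31/0.69) = -0.8001
b = θ − logit/(a) = 2.1 − (-0.8001)/1.3000 = 2.7155

2.72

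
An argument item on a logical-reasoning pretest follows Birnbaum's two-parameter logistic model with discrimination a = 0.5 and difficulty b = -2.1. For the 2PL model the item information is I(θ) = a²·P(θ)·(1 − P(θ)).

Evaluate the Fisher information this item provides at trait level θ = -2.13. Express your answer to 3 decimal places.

P = 1/(1+e^{0.0150}) = 0.4963
P(1−P) = 0.4963 × 0.5037 = 0.2500
I = a² × P(1−P) = 0.5² × 0.2500 = 0.06250

0.062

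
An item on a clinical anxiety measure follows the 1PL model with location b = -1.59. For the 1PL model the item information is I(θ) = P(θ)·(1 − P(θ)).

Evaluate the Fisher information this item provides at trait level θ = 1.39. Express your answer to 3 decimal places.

0.046

P = 1/(1+e^{-2.9800}) = 0.9517
P(1−P) = 0.9517 × 0.0483 = 0.0460
I = P(1−P) = 0.04600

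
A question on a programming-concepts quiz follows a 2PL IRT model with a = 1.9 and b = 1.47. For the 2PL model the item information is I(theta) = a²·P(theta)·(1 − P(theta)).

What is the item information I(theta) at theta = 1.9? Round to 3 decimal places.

P = 1/(1+e^{-0.8170}) = 0.6936
P(1−P) = 0.6936 × 0.3064 = 0.2125
I = a² × P(1−P) = 1.9² × 0.2125 = 0.76719

0.767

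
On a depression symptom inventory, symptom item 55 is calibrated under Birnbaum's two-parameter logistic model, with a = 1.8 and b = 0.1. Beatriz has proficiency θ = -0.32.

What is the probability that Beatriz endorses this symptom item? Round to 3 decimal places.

P(θ) = 1 / (1 + exp(−a(θ − b)))
Exponent: 1.8 × (-0.32 − 0.1) = -0.7560
1/(1 + e^{0.7560}) = 0.3195

0.320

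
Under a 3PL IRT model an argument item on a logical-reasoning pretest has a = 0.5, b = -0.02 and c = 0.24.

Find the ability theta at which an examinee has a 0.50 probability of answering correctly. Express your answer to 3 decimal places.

-1.328

P(theta) = c + (1 − c) · 1 / (1 + exp(−a(theta − b)))
Remove guessing floor: (0.50 − 0.24)/(1 − 0.24) = 0.3421
logit = ln(0.3421/0.6579) = -0.6539
theta = b + logit/(a) = -0.02 + (-0.6539)/0.5000 = -1.3279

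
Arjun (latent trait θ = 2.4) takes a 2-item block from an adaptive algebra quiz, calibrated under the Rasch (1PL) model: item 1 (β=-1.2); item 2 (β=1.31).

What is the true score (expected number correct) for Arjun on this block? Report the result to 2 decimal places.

P(θ) = 1 / (1 + exp(−(θ − β)))
P_1 = 1/(1+e^{-3.6000}) = 0.9734
P_2 = 1/(1+e^{-1.0900}) = 0.7484
E[score] = 0.9734 + 0.7484 = 1.7218

1.72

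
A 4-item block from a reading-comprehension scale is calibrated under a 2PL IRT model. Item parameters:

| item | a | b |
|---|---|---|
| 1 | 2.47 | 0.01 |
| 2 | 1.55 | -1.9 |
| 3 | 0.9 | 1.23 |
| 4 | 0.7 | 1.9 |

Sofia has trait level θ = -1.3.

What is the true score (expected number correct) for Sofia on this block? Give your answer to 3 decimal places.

P(θ) = 1 / (1 + exp(−a(θ − b)))
P_1 = 1/(1+e^{3.2357}) = 0.0378
P_2 = 1/(1+e^{-0.9300}) = 0.7171
P_3 = 1/(1+e^{2.2770}) = 0.0930
P_4 = 1/(1+e^{2.2400}) = 0.0962
E[score] = 0.0378 + 0.7171 + 0.0930 + 0.0962 = 0.9442

0.944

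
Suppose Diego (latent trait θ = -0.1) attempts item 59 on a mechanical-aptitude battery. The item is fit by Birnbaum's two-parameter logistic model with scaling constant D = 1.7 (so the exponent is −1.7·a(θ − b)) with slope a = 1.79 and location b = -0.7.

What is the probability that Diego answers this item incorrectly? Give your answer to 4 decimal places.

0.1387

P(θ) = 1 / (1 + exp(−D·a(θ − b)))
Exponent: 1.7 × 1.79 × (-0.1 − (-0.7)) = 1.8258
1/(1 + e^{-1.8258}) = 0.8613
P = 0.8613
P(incorrect) = 1 − 0.8613 = 0.1387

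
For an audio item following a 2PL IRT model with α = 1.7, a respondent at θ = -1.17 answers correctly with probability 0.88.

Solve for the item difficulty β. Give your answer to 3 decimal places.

-2.342

P(θ) = 1 / (1 + exp(−α(θ − β)))
logit(0.88) = ln(0.88/0.12) = 1.9924
β = θ − logit/(α) = -1.17 − 1.9924/1.7000 = -2.3420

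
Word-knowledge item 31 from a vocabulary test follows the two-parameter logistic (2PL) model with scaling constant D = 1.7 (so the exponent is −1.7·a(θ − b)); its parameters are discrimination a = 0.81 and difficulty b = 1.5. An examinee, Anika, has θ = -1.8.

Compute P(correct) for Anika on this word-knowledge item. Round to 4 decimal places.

P(θ) = 1 / (1 + exp(−D·a(θ − b)))
Exponent: 1.7 × 0.81 × (-1.8 − 1.5) = -4.5441
1/(1 + e^{4.5441}) = 0.0105
P = 0.0105

0.0105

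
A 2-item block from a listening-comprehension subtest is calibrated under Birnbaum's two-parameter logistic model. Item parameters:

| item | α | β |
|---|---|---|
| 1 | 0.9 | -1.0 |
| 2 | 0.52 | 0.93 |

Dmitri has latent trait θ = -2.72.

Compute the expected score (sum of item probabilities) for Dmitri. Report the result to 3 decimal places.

P(θ) = 1 / (1 + exp(−α(θ − β)))
P_1 = 1/(1+e^{1.5480}) = 0.1754
P_2 = 1/(1+e^{1.8980}) = 0.1303
E[score] = 0.1754 + 0.1303 = 0.3057

0.306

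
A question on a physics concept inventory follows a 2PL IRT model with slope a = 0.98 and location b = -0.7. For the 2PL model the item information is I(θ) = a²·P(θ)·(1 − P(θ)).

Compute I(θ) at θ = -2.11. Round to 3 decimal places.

0.154

P = 1/(1+e^{1.3818}) = 0.2007
P(1−P) = 0.2007 × 0.7993 = 0.1604
I = a² × P(1−P) = 0.98² × 0.1604 = 0.15408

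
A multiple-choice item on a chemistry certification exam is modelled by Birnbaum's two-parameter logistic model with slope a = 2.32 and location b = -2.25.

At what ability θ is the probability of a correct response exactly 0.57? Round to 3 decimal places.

-2.129

P(θ) = 1 / (1 + exp(−a(θ − b)))
logit = ln(0.5700/0.4300) = 0.2819
θ = b + logit/(a) = -2.25 + 0.2819/2.3200 = -2.1285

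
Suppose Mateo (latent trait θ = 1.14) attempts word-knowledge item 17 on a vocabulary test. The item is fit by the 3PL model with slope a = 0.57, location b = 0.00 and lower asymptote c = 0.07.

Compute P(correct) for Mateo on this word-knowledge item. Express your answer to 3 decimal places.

0.681

P(θ) = c + (1 − c) · 1 / (1 + exp(−a(θ − b)))
Exponent: 0.57 × (1.14 − 0.00) = 0.6498
1/(1 + e^{-0.6498}) = 0.6570
P = 0.07 + 0.93 × 0.6570 = 0.6810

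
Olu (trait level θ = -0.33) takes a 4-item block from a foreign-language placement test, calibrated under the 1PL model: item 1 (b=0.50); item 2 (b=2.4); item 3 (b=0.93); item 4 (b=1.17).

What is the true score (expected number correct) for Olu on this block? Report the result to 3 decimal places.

P(θ) = 1 / (1 + exp(−(θ − b)))
P_1 = 1/(1+e^{0.8300}) = 0.3036
P_2 = 1/(1+e^{2.7300}) = 0.0612
P_3 = 1/(1+e^{1.2600}) = 0.2210
P_4 = 1/(1+e^{1.5000}) = 0.1824
E[score] = 0.3036 + 0.0612 + 0.2210 + 0.1824 = 0.7683

0.768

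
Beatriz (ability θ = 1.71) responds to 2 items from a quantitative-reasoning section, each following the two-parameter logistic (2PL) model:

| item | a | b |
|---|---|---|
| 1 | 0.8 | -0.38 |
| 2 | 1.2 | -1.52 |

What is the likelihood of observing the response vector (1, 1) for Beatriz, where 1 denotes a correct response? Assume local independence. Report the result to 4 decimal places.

P(θ) = 1 / (1 + exp(−a(θ − b)))
P_1 = 1/(1+e^{-1.6720}) = 0.8418
P_2 = 1/(1+e^{-3.8760}) = 0.9797
L = P_1 × P_2 = 0.8418 × 0.9797 = 0.82474

0.8247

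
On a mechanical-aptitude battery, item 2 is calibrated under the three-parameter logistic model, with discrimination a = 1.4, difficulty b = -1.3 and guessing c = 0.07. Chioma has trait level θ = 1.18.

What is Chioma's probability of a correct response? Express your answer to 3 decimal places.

0.972

P(θ) = c + (1 − c) · 1 / (1 + exp(−a(θ − b)))
Exponent: 1.4 × (1.18 − (-1.3)) = 3.4720
1/(1 + e^{-3.4720}) = 0.9699
P = 0.07 + 0.93 × 0.9699 = 0.9720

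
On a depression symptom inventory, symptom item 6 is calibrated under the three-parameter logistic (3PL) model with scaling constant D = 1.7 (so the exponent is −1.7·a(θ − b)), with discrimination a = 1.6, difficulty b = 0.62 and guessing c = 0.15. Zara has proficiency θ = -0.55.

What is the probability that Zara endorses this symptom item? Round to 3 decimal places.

P(θ) = c + (1 − c) · 1 / (1 + exp(−D·a(θ − b)))
Exponent: 1.7 × 1.6 × (-0.55 − 0.62) = -3.1824
1/(1 + e^{3.1824}) = 0.0398
P = 0.15 + 0.85 × 0.0398 = 0.1839

0.184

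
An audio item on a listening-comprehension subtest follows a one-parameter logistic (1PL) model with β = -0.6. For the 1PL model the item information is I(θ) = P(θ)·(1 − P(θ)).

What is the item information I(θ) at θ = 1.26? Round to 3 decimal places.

0.117

P = 1/(1+e^{-1.8600}) = 0.8653
P(1−P) = 0.8653 × 0.1347 = 0.1166
I = P(1−P) = 0.11656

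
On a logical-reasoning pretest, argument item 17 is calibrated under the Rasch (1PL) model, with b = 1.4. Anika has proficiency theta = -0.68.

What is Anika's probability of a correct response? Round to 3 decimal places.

P(theta) = 1 / (1 + exp(−(theta − b)))
Exponent: (-0.68 − 1.4) = -2.0800
1/(1 + e^{2.0800}) = 0.1111
P = 0.1111

0.111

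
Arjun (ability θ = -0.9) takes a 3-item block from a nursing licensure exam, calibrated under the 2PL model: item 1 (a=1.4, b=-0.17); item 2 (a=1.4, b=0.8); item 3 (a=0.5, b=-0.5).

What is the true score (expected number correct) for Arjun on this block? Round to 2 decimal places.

0.80

P(θ) = 1 / (1 + exp(−a(θ − b)))
P_1 = 1/(1+e^{1.0220}) = 0.2646
P_2 = 1/(1+e^{2.3800}) = 0.0847
P_3 = 1/(1+e^{0.2000}) = 0.4502
E[score] = 0.2646 + 0.0847 + 0.4502 = 0.7995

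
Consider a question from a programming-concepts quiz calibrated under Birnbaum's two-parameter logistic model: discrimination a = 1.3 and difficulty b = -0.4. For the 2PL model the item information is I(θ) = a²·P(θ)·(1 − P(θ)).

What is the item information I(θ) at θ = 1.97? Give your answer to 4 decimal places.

0.0709

P = 1/(1+e^{-3.0810}) = 0.9561
P(1−P) = 0.9561 × 0.0439 = 0.0420
I = a² × P(1−P) = 1.3² × 0.0420 = 0.07093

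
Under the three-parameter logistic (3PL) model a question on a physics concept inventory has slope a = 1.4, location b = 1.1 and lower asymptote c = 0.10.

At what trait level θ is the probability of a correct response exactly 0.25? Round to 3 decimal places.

P(θ) = c + (1 − c) · 1 / (1 + exp(−a(θ − b)))
Remove guessing floor: (0.25 − 0.10)/(1 − 0.10) = 0.1667
logit = ln(0.1667/0.8333) = -1.6094
θ = b + logit/(a) = 1.1 + (-1.6094)/1.4000 = -0.0496

-0.050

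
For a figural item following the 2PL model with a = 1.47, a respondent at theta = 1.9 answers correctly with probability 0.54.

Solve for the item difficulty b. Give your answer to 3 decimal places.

1.791

P(theta) = 1 / (1 + exp(−a(theta − b)))
logit(0.54) = ln(0.54/0.46) = 0.1603
b = theta − logit/(a) = 1.9 − 0.1603/1.4700 = 1.7909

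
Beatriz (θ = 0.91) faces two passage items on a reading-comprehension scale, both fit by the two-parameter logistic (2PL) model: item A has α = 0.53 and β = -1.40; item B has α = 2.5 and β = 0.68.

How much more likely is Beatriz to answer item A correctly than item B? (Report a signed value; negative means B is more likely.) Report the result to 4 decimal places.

P(θ) = 1 / (1 + exp(−α(θ − β)))
P_A = 0.7728
P_B = 0.6399
P_A − P_B = 0.1329

0.1329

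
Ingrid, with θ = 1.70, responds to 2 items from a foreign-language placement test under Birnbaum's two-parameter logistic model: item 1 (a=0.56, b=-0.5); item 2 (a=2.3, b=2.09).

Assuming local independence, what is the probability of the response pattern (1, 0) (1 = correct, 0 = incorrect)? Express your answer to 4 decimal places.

0.5499

P(θ) = 1 / (1 + exp(−a(θ − b)))
P_1 = 1/(1+e^{-1.2320}) = 0.7742
P_2 = 1/(1+e^{0.8970}) = 0.2897
L = P_1 × (1−P_2) = 0.7742 × 0.7103 = 0.54992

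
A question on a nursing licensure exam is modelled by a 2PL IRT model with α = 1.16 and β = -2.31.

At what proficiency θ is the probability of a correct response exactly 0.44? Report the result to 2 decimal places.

-2.52

P(θ) = 1 / (1 + exp(−α(θ − β)))
logit = ln(0.4400/0.5600) = -0.2412
θ = β + logit/(α) = -2.31 + (-0.2412)/1.1600 = -2.5179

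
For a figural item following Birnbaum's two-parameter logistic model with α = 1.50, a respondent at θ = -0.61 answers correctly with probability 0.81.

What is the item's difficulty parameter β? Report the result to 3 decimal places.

-1.577

P(θ) = 1 / (1 + exp(−α(θ − β)))
logit(0.81) = ln(0.81/0.19) = 1.4500
β = θ − logit/(α) = -0.61 − 1.4500/1.5000 = -1.5767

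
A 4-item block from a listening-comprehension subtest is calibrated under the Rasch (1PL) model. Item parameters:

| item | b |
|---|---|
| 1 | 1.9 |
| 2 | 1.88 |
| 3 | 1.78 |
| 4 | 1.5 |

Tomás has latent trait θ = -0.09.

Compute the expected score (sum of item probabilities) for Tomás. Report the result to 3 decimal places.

0.546

P(θ) = 1 / (1 + exp(−(θ − b)))
P_1 = 1/(1+e^{1.9900}) = 0.1203
P_2 = 1/(1+e^{1.9700}) = 0.1224
P_3 = 1/(1+e^{1.8700}) = 0.1335
P_4 = 1/(1+e^{1.5900}) = 0.1694
E[score] = 0.1203 + 0.1224 + 0.1335 + 0.1694 = 0.5456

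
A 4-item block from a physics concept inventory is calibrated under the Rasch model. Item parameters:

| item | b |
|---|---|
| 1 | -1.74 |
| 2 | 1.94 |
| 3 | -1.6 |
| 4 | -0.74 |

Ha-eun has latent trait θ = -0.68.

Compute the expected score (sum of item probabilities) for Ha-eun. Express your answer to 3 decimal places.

P(θ) = 1 / (1 + exp(−(θ − b)))
P_1 = 1/(1+e^{-1.0600}) = 0.7427
P_2 = 1/(1+e^{2.6200}) = 0.0679
P_3 = 1/(1+e^{-0.9200}) = 0.7150
P_4 = 1/(1+e^{-0.0600}) = 0.5150
E[score] = 0.7427 + 0.0679 + 0.7150 + 0.5150 = 2.0406

2.041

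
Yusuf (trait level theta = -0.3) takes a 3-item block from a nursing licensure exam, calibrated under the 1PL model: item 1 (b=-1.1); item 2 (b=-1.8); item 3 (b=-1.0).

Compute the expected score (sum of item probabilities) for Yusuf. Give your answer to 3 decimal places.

P(theta) = 1 / (1 + exp(−(theta − b)))
P_1 = 1/(1+e^{-0.8000}) = 0.6900
P_2 = 1/(1+e^{-1.5000}) = 0.8176
P_3 = 1/(1+e^{-0.7000}) = 0.6682
E[score] = 0.6900 + 0.8176 + 0.6682 = 2.1757

2.176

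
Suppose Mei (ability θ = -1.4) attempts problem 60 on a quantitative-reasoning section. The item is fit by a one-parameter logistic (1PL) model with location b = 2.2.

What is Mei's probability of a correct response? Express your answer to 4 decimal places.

0.0266

P(θ) = 1 / (1 + exp(−(θ − b)))
Exponent: (-1.4 − 2.2) = -3.6000
1/(1 + e^{3.6000}) = 0.0266
P = 0.0266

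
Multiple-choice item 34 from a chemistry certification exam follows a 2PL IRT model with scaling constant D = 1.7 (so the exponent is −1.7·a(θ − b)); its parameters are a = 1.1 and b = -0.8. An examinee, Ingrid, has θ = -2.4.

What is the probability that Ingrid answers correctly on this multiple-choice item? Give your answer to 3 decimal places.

0.048

P(θ) = 1 / (1 + exp(−D·a(θ − b)))
Exponent: 1.7 × 1.1 × (-2.4 − (-0.8)) = -2.9920
1/(1 + e^{2.9920}) = 0.0478
P = 0.0478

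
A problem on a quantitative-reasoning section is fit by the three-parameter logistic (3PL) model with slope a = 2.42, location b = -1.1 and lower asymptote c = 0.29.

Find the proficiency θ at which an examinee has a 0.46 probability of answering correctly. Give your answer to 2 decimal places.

-1.58

P(θ) = c + (1 − c) · 1 / (1 + exp(−a(θ − b)))
Remove guessing floor: (0.46 − 0.29)/(1 − 0.29) = 0.2394
logit = ln(0.2394/0.7606) = -1.1558
θ = b + logit/(a) = -1.1 + (-1.1558)/2.4200 = -1.5776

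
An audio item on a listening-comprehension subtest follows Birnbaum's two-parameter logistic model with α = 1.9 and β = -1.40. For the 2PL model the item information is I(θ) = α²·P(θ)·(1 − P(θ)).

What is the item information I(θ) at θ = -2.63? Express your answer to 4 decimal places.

0.2900

P = 1/(1+e^{2.3370}) = 0.0881
P(1−P) = 0.0881 × 0.9119 = 0.0803
I = α² × P(1−P) = 1.9² × 0.0803 = 0.29004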